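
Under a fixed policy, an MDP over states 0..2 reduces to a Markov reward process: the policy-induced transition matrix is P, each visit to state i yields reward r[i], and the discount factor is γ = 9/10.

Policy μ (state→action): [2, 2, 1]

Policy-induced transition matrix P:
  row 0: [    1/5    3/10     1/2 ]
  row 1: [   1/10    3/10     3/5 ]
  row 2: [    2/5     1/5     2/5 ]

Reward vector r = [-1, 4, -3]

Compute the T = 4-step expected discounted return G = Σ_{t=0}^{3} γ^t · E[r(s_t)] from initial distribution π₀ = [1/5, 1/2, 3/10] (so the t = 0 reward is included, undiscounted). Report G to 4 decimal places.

G = -0.8006

t=0: π = [0.2000, 0.5000, 0.3000], E[r] = 0.9000, γ^t·E[r] = 0.900000, running G = 0.900000
t=1: π = [0.2100, 0.2700, 0.5200], E[r] = -0.6900, γ^t·E[r] = -0.621000, running G = 0.279000
t=2: π = [0.2770, 0.2480, 0.4750], E[r] = -0.7100, γ^t·E[r] = -0.575100, running G = -0.296100
t=3: π = [0.2702, 0.2525, 0.4773], E[r] = -0.6921, γ^t·E[r] = -0.504541, running G = -0.800641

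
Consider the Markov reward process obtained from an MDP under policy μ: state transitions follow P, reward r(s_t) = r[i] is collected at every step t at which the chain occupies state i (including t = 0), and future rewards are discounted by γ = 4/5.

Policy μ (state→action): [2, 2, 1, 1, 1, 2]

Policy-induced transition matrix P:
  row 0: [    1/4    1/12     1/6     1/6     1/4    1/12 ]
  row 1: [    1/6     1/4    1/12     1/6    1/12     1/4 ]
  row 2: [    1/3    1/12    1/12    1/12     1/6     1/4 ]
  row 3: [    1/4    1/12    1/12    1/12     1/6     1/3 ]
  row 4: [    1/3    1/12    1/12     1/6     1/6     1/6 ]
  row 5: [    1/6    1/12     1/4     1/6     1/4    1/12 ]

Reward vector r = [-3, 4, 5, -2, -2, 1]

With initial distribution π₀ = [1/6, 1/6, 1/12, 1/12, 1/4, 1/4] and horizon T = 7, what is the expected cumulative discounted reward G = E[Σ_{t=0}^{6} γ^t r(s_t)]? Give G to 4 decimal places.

G = -0.3299

t=0: π = [0.1667, 0.1667, 0.0833, 0.0833, 0.2500, 0.2500], E[r] = 0.1667, γ^t·E[r] = 0.166667, running G = 0.166667
t=1: π = [0.2431, 0.1111, 0.1389, 0.1528, 0.1875, 0.1667], E[r] = -0.1042, γ^t·E[r] = -0.083333, running G = 0.083333
t=2: π = [0.2541, 0.1019, 0.1314, 0.1424, 0.1916, 0.1788], E[r] = -0.1869, γ^t·E[r] = -0.119630, running G = -0.036296
t=3: π = [0.2535, 0.1003, 0.1343, 0.1439, 0.1943, 0.1738], E[r] = -0.1902, γ^t·E[r] = -0.097407, running G = -0.133704
t=4: π = [0.2545, 0.1001, 0.1334, 0.1435, 0.1939, 0.1746], E[r] = -0.1965, γ^t·E[r] = -0.080500, running G = -0.214204
t=5: π = [0.2544, 0.1000, 0.1336, 0.1436, 0.1941, 0.1743], E[r] = -0.1960, γ^t·E[r] = -0.064228, running G = -0.278433
t=6: π = [0.2545, 0.1000, 0.1336, 0.1436, 0.1941, 0.1743], E[r] = -0.1964, γ^t·E[r] = -0.051473, running G = -0.329905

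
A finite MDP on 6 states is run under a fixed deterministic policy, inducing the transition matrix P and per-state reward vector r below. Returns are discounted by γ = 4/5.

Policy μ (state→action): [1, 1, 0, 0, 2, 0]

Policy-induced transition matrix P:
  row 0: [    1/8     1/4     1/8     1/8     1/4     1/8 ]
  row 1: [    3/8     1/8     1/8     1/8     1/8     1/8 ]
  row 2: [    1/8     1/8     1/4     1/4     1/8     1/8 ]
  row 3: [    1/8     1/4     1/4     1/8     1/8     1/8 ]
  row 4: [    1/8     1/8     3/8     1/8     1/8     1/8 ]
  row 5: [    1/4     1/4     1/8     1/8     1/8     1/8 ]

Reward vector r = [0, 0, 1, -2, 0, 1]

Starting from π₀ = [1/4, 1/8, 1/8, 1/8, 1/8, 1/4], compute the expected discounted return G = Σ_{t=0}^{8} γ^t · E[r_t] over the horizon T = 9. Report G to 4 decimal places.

t=0: π = [0.2500, 0.1250, 0.1250, 0.1250, 0.1250, 0.2500], E[r] = 0.1250, γ^t·E[r] = 0.125000, running G = 0.125000
t=1: π = [0.1875, 0.2031, 0.1875, 0.1406, 0.1563, 0.1250], E[r] = 0.0313, γ^t·E[r] = 0.025000, running G = 0.150000
t=2: π = [0.1914, 0.1816, 0.2051, 0.1484, 0.1484, 0.1250], E[r] = 0.0332, γ^t·E[r] = 0.021250, running G = 0.171250
t=3: π = [0.1860, 0.1831, 0.2063, 0.1506, 0.1489, 0.1250], E[r] = 0.0300, γ^t·E[r] = 0.015375, running G = 0.186625
t=4: π = [0.1864, 0.1827, 0.2068, 0.1508, 0.1483, 0.1250], E[r] = 0.0303, γ^t·E[r] = 0.012400, running G = 0.199025
t=5: π = [0.1863, 0.1828, 0.2068, 0.1509, 0.1483, 0.1250], E[r] = 0.0301, γ^t·E[r] = 0.009849, running G = 0.208874
t=6: π = [0.1863, 0.1828, 0.2068, 0.1508, 0.1483, 0.1250], E[r] = 0.0301, γ^t·E[r] = 0.007887, running G = 0.216761
t=7: π = [0.1863, 0.1828, 0.2068, 0.1508, 0.1483, 0.1250], E[r] = 0.0301, γ^t·E[r] = 0.006308, running G = 0.223069
t=8: π = [0.1863, 0.1828, 0.2068, 0.1508, 0.1483, 0.1250], E[r] = 0.0301, γ^t·E[r] = 0.005047, running G = 0.228116

G = 0.2281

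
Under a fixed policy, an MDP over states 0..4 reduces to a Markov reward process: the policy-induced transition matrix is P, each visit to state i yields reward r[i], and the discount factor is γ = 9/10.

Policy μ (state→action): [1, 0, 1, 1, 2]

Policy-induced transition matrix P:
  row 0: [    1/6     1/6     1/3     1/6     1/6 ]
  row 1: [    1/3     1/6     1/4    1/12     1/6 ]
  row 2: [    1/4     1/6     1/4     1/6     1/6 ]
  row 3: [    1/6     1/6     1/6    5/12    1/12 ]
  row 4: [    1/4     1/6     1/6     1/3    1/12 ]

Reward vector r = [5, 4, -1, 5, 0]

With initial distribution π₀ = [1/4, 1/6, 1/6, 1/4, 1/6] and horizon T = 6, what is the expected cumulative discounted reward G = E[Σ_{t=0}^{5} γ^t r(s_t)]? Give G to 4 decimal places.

G = 13.0816

t=0: π = [0.2500, 0.1667, 0.1667, 0.2500, 0.1667], E[r] = 3.0000, γ^t·E[r] = 3.000000, running G = 3.000000
t=1: π = [0.2222, 0.1667, 0.2361, 0.2431, 0.1319], E[r] = 2.7569, γ^t·E[r] = 2.481250, running G = 5.481250
t=2: π = [0.2251, 0.1667, 0.2373, 0.2355, 0.1354], E[r] = 2.7326, γ^t·E[r] = 2.213438, running G = 7.694688
t=3: π = [0.2255, 0.1667, 0.2378, 0.2342, 0.1358], E[r] = 2.7275, γ^t·E[r] = 1.988332, running G = 9.683020
t=4: π = [0.2256, 0.1667, 0.2380, 0.2340, 0.1358], E[r] = 2.7264, γ^t·E[r] = 1.788792, running G = 11.471812
t=5: π = [0.2256, 0.1667, 0.2380, 0.2339, 0.1359], E[r] = 2.7262, γ^t·E[r] = 1.609788, running G = 13.081600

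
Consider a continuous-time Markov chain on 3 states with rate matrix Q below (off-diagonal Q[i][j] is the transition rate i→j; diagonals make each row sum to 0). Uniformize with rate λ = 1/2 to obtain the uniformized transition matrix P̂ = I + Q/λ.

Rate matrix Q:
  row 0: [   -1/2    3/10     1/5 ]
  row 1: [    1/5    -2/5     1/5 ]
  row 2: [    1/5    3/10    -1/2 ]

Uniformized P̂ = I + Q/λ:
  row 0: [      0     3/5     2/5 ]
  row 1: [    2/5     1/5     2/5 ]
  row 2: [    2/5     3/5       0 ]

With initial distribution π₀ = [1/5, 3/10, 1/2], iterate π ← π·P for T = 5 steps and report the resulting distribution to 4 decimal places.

t=0: π = [0.2000, 0.3000, 0.5000]
t=1: π = [0.3200, 0.4800, 0.2000]
t=2: π = [0.2720, 0.4080, 0.3200]
t=3: π = [0.2912, 0.4368, 0.2720]
t=4: π = [0.2835, 0.4253, 0.2912]
t=5: π = [0.2866, 0.4299, 0.2835]

π = [0.2866, 0.4299, 0.2835]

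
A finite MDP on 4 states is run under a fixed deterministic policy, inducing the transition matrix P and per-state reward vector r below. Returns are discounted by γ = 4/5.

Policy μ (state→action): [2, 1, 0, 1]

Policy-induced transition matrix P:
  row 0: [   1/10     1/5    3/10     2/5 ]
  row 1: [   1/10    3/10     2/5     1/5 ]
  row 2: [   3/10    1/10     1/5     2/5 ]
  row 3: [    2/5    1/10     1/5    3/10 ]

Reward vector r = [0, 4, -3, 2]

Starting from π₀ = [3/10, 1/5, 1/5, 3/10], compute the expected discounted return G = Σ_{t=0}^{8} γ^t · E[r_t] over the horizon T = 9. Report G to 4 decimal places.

t=0: π = [0.3000, 0.2000, 0.2000, 0.3000], E[r] = 0.8000, γ^t·E[r] = 0.800000, running G = 0.800000
t=1: π = [0.2300, 0.1700, 0.2700, 0.3300], E[r] = 0.5300, γ^t·E[r] = 0.424000, running G = 1.224000
t=2: π = [0.2530, 0.1570, 0.2570, 0.3330], E[r] = 0.5230, γ^t·E[r] = 0.334720, running G = 1.558720
t=3: π = [0.2513, 0.1567, 0.2567, 0.3353], E[r] = 0.5273, γ^t·E[r] = 0.269978, running G = 1.828698
t=4: π = [0.2519, 0.1565, 0.2565, 0.3351], E[r] = 0.5267, γ^t·E[r] = 0.215749, running G = 2.044446
t=5: π = [0.2518, 0.1565, 0.2565, 0.3352], E[r] = 0.5269, γ^t·E[r] = 0.172646, running G = 2.217092
t=6: π = [0.2519, 0.1565, 0.2565, 0.3352], E[r] = 0.5268, γ^t·E[r] = 0.138110, running G = 2.355202
t=7: π = [0.2519, 0.1565, 0.2565, 0.3352], E[r] = 0.5269, γ^t·E[r] = 0.110489, running G = 2.465691
t=8: π = [0.2519, 0.1565, 0.2565, 0.3352], E[r] = 0.5269, γ^t·E[r] = 0.088391, running G = 2.554082

G = 2.5541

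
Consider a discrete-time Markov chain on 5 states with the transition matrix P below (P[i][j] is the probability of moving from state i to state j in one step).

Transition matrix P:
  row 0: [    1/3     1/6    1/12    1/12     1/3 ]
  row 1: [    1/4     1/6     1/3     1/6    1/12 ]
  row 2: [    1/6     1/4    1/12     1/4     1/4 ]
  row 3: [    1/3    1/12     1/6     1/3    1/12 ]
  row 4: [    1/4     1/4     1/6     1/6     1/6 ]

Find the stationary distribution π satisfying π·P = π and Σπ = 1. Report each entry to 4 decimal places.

π = [0.2753, 0.1806, 0.1605, 0.1885, 0.1952]

Balance equations π_j = Σ_i π_i·P[i][j]:
  π_0 = 1/3·π_0 + 1/4·π_1 + 1/6·π_2 + 1/3·π_3 + 1/4·π_4
  π_1 = 1/6·π_0 + 1/6·π_1 + 1/4·π_2 + 1/12·π_3 + 1/4·π_4
  π_2 = 1/12·π_0 + 1/3·π_1 + 1/12·π_2 + 1/6·π_3 + 1/6·π_4
  π_3 = 1/12·π_0 + 1/6·π_1 + 1/4·π_2 + 1/3·π_3 + 1/6·π_4
  normalize: π_0 + π_1 + π_2 + π_3 + π_4 = 1
Solving the linear system gives exactly π = [1285/4668, 281/1556, 749/4668, 220/1167, 911/4668].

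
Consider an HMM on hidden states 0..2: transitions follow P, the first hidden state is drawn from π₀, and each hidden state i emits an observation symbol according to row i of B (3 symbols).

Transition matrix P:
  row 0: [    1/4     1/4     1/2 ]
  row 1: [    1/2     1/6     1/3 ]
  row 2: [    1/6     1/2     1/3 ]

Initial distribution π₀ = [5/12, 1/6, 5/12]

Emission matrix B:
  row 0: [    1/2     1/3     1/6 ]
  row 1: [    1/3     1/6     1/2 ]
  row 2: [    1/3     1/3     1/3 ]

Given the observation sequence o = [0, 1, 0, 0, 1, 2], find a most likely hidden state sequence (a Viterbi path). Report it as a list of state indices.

path = [0, 2, 1, 0, 2, 1]

t=0: δ = [2.083e-01, 5.556e-02, 1.389e-01]  (obs o_0=0)
t=1: δ = [1.736e-02, 1.157e-02, 3.472e-02]  ψ = [0, 2, 0]  (obs o_1=1)
t=2: δ = [2.894e-03, 5.787e-03, 3.858e-03]  ψ = [1, 2, 2]  (obs o_2=0)
t=3: δ = [1.447e-03, 6.430e-04, 6.430e-04]  ψ = [1, 2, 1]  (obs o_3=0)
t=4: δ = [1.206e-04, 6.028e-05, 2.411e-04]  ψ = [0, 0, 0]  (obs o_4=1)
t=5: δ = [6.698e-06, 6.028e-05, 2.679e-05]  ψ = [2, 2, 2]  (obs o_5=2)
backtrack: best end state = 1; path = [0, 2, 1, 0, 2, 1]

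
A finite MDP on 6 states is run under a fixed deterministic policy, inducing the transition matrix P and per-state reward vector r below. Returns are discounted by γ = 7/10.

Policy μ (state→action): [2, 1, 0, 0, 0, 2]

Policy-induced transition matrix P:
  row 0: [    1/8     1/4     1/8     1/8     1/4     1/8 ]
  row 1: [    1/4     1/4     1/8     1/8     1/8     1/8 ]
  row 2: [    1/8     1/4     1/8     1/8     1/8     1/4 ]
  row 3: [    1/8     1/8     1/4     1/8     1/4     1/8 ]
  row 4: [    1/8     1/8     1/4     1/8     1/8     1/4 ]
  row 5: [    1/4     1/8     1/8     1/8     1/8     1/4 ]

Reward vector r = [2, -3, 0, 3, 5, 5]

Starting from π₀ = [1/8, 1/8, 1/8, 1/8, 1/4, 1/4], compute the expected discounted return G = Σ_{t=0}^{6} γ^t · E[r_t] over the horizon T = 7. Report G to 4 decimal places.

t=0: π = [0.1250, 0.1250, 0.1250, 0.1250, 0.2500, 0.2500], E[r] = 2.7500, γ^t·E[r] = 2.750000, running G = 2.750000
t=1: π = [0.1719, 0.1719, 0.1719, 0.1250, 0.1563, 0.2031], E[r] = 2.0000, γ^t·E[r] = 1.400000, running G = 4.150000
t=2: π = [0.1719, 0.1895, 0.1602, 0.1250, 0.1621, 0.1914], E[r] = 1.9180, γ^t·E[r] = 0.939805, running G = 5.089805
t=3: π = [0.1726, 0.1902, 0.1609, 0.1250, 0.1621, 0.1892], E[r] = 1.9063, γ^t·E[r] = 0.653844, running G = 5.743648
t=4: π = [0.1724, 0.1905, 0.1609, 0.1250, 0.1622, 0.1890], E[r] = 1.9046, γ^t·E[r] = 0.457295, running G = 6.200943
t=5: π = [0.1724, 0.1905, 0.1609, 0.1250, 0.1622, 0.1890], E[r] = 1.9044, γ^t·E[r] = 0.320076, running G = 6.521019
t=6: π = [0.1724, 0.1905, 0.1609, 0.1250, 0.1622, 0.1890], E[r] = 1.9044, γ^t·E[r] = 0.224051, running G = 6.745070

G = 6.7451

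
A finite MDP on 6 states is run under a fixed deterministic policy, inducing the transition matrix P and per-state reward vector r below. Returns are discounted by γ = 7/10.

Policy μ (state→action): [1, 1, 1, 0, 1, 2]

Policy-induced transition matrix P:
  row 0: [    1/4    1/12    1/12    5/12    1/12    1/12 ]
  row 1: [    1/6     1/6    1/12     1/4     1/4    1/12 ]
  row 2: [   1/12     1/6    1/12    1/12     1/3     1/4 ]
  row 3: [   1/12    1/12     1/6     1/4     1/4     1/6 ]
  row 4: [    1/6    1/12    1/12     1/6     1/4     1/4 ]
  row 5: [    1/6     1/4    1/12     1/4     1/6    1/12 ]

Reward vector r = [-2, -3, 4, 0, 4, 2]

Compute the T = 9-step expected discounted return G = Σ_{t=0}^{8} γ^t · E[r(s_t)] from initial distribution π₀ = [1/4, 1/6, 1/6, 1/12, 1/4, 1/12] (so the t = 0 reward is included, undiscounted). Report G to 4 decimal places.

t=0: π = [0.2500, 0.1667, 0.1667, 0.0833, 0.2500, 0.0833], E[r] = 0.8333, γ^t·E[r] = 0.833333, running G = 0.833333
t=1: π = [0.1667, 0.1250, 0.0903, 0.2431, 0.2153, 0.1597], E[r] = 0.8333, γ^t·E[r] = 0.583333, running G = 1.416667
t=2: π = [0.1528, 0.1279, 0.1036, 0.2448, 0.2164, 0.1545], E[r] = 0.8999, γ^t·E[r] = 0.440943, running G = 1.857610
t=3: π = [0.1504, 0.1284, 0.1037, 0.2402, 0.2203, 0.1571], E[r] = 0.9244, γ^t·E[r] = 0.317063, running G = 2.174673
t=4: π = [0.1505, 0.1289, 0.1033, 0.2394, 0.2205, 0.1574], E[r] = 0.9224, γ^t·E[r] = 0.221474, running G = 2.396148
t=5: π = [0.1506, 0.1289, 0.1033, 0.2395, 0.2204, 0.1573], E[r] = 0.9213, γ^t·E[r] = 0.154838, running G = 2.550986
t=6: π = [0.1507, 0.1289, 0.1033, 0.2395, 0.2204, 0.1572], E[r] = 0.9212, γ^t·E[r] = 0.108382, running G = 2.659368
t=7: π = [0.1507, 0.1289, 0.1033, 0.2395, 0.2204, 0.1572], E[r] = 0.9213, γ^t·E[r] = 0.075870, running G = 2.735238
t=8: π = [0.1507, 0.1289, 0.1033, 0.2395, 0.2204, 0.1572], E[r] = 0.9213, γ^t·E[r] = 0.053109, running G = 2.788347

G = 2.7883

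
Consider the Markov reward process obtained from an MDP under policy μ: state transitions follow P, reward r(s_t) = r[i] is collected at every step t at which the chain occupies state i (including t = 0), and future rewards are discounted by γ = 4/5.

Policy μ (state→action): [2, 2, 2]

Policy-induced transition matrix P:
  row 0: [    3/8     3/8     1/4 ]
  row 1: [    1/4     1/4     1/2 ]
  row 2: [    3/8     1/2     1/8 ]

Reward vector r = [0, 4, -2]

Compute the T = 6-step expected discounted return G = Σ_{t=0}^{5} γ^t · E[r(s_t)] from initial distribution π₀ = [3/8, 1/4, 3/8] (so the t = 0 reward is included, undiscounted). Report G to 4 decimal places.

t=0: π = [0.3750, 0.2500, 0.3750], E[r] = 0.2500, γ^t·E[r] = 0.250000, running G = 0.250000
t=1: π = [0.3438, 0.3906, 0.2656], E[r] = 1.0313, γ^t·E[r] = 0.825000, running G = 1.075000
t=2: π = [0.3262, 0.3594, 0.3145], E[r] = 0.8086, γ^t·E[r] = 0.517500, running G = 1.592500
t=3: π = [0.3301, 0.3694, 0.3005], E[r] = 0.8765, γ^t·E[r] = 0.448750, running G = 2.041250
t=4: π = [0.3288, 0.3664, 0.3048], E[r] = 0.8560, γ^t·E[r] = 0.350625, running G = 2.391875
t=5: π = [0.3292, 0.3673, 0.3035], E[r] = 0.8622, γ^t·E[r] = 0.282523, running G = 2.674398

G = 2.6744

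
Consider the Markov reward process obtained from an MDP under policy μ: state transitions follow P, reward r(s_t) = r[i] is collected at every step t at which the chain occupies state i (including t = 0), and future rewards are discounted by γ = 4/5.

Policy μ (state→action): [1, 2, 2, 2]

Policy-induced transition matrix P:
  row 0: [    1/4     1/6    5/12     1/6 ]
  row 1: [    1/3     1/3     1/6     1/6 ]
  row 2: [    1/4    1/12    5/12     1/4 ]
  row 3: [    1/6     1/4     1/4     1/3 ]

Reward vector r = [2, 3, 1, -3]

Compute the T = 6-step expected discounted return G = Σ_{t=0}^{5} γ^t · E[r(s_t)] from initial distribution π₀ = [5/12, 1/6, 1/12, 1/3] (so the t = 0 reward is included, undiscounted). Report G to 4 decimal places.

G = 2.3446

t=0: π = [0.4167, 0.1667, 0.0833, 0.3333], E[r] = 0.4167, γ^t·E[r] = 0.416667, running G = 0.416667
t=1: π = [0.2361, 0.2153, 0.3194, 0.2292], E[r] = 0.7500, γ^t·E[r] = 0.600000, running G = 1.016667
t=2: π = [0.2488, 0.1950, 0.3247, 0.2315], E[r] = 0.7130, γ^t·E[r] = 0.456296, running G = 1.472963
t=3: π = [0.2470, 0.1914, 0.3293, 0.2323], E[r] = 0.7006, γ^t·E[r] = 0.358691, running G = 1.831654
t=4: π = [0.2466, 0.1905, 0.3301, 0.2328], E[r] = 0.6962, γ^t·E[r] = 0.285182, running G = 2.116836
t=5: π = [0.2465, 0.1903, 0.3302, 0.2330], E[r] = 0.6952, γ^t·E[r] = 0.227793, running G = 2.344629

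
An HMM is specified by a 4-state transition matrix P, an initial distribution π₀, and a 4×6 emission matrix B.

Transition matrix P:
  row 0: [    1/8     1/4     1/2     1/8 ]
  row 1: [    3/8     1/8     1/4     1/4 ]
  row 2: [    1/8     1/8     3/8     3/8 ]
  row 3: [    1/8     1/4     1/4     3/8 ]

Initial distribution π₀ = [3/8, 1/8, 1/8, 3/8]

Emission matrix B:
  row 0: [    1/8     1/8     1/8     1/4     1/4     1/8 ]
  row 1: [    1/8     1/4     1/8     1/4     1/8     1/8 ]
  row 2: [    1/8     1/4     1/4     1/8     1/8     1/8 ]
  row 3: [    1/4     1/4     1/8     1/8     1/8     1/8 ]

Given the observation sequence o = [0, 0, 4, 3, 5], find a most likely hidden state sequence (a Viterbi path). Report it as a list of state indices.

path = [3, 3, 1, 0, 2]

t=0: δ = [4.688e-02, 1.562e-02, 1.562e-02, 9.375e-02]  (obs o_0=0)
t=1: δ = [1.465e-03, 2.930e-03, 2.930e-03, 8.789e-03]  ψ = [3, 3, 0, 3]  (obs o_1=0)
t=2: δ = [2.747e-04, 2.747e-04, 2.747e-04, 4.120e-04]  ψ = [1, 3, 3, 3]  (obs o_2=4)
t=3: δ = [2.575e-05, 2.575e-05, 1.717e-05, 1.931e-05]  ψ = [1, 3, 0, 3]  (obs o_3=3)
t=4: δ = [1.207e-06, 8.047e-07, 1.609e-06, 9.052e-07]  ψ = [1, 0, 0, 3]  (obs o_4=5)
backtrack: best end state = 2; path = [3, 3, 1, 0, 2]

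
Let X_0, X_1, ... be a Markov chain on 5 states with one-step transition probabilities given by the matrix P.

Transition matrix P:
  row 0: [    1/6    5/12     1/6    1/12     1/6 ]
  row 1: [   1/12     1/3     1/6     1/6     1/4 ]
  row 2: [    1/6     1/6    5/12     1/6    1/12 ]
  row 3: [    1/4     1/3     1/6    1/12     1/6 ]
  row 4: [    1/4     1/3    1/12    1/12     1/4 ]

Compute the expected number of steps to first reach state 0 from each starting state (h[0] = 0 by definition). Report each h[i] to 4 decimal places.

First-step conditioning: h[0] = 0; for i ≠ 0, h[i] = 1 + Σ_k P[i][k]·h[k].
  h[1] = 1 + 1/3·h[1] + 1/6·h[2] + 1/6·h[3] + 1/4·h[4]
  h[2] = 1 + 1/6·h[1] + 5/12·h[2] + 1/6·h[3] + 1/12·h[4]
  h[3] = 1 + 1/3·h[1] + 1/6·h[2] + 1/12·h[3] + 1/6·h[4]
  h[4] = 1 + 1/3·h[1] + 1/12·h[2] + 1/12·h[3] + 1/4·h[4]
Solving the 4×4 linear system over states ≠ 0 gives exactly h = [0, 8214/1291, 7572/1291, 7044/1291, 6996/1291] (h[0] = 0 is the target).

h = [0.0000, 6.3625, 5.8652, 5.4562, 5.4191]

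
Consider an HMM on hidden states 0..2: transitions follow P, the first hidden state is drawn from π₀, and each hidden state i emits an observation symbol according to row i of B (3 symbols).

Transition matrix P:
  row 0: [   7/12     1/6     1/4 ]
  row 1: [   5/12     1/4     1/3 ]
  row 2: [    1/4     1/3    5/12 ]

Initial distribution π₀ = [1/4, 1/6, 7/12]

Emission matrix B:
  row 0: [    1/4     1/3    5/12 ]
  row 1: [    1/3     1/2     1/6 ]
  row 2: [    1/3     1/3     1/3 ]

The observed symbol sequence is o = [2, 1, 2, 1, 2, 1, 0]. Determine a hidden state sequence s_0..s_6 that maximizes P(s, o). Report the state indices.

path = [2, 1, 0, 0, 0, 0, 0]

t=0: δ = [1.042e-01, 2.778e-02, 1.944e-01]  (obs o_0=2)
t=1: δ = [2.025e-02, 3.241e-02, 2.701e-02]  ψ = [0, 2, 2]  (obs o_1=1)
t=2: δ = [5.626e-03, 1.500e-03, 3.751e-03]  ψ = [1, 2, 2]  (obs o_2=2)
t=3: δ = [1.094e-03, 6.251e-04, 5.210e-04]  ψ = [0, 2, 2]  (obs o_3=1)
t=4: δ = [2.659e-04, 3.039e-05, 9.117e-05]  ψ = [0, 0, 0]  (obs o_4=2)
t=5: δ = [5.170e-05, 2.216e-05, 2.216e-05]  ψ = [0, 0, 0]  (obs o_5=1)
t=6: δ = [7.540e-06, 2.872e-06, 4.309e-06]  ψ = [0, 0, 0]  (obs o_6=0)
backtrack: best end state = 0; path = [2, 1, 0, 0, 0, 0, 0]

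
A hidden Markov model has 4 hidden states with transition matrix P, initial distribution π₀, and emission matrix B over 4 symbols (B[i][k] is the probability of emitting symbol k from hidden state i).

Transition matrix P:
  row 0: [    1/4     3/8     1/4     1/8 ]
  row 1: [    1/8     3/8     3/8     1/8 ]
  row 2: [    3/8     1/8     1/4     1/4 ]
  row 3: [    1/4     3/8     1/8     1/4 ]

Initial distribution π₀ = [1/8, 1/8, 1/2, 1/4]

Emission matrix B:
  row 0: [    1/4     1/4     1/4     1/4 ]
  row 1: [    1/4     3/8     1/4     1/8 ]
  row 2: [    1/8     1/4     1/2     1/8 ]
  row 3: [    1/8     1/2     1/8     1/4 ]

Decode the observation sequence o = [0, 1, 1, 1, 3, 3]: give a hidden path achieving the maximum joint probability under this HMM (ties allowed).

t=0: δ = [3.125e-02, 3.125e-02, 6.250e-02, 3.125e-02]  (obs o_0=0)
t=1: δ = [5.859e-03, 4.395e-03, 3.906e-03, 7.812e-03]  ψ = [2, 0, 2, 2]  (obs o_1=1)
t=2: δ = [4.883e-04, 1.099e-03, 4.120e-04, 9.766e-04]  ψ = [3, 3, 1, 3]  (obs o_2=1)
t=3: δ = [6.104e-05, 1.545e-04, 1.030e-04, 1.221e-04]  ψ = [3, 1, 1, 3]  (obs o_3=1)
t=4: δ = [9.656e-06, 7.242e-06, 7.242e-06, 7.629e-06]  ψ = [2, 1, 1, 3]  (obs o_4=3)
t=5: δ = [6.789e-07, 4.526e-07, 3.395e-07, 4.768e-07]  ψ = [2, 0, 1, 3]  (obs o_5=3)
backtrack: best end state = 0; path = [2, 3, 1, 1, 2, 0]

path = [2, 3, 1, 1, 2, 0]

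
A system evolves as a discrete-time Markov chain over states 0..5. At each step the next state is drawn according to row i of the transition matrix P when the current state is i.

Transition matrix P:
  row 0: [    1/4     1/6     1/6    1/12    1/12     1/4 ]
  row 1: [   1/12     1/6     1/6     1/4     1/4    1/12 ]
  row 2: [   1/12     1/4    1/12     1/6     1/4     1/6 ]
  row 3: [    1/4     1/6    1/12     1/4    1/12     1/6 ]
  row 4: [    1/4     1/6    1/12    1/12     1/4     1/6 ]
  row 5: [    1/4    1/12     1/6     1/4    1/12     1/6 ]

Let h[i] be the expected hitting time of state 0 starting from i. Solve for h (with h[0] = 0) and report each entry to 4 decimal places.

h = [0.0000, 5.7778, 5.7778, 4.8889, 4.8889, 4.8889]

First-step conditioning: h[0] = 0; for i ≠ 0, h[i] = 1 + Σ_k P[i][k]·h[k].
  h[1] = 1 + 1/6·h[1] + 1/6·h[2] + 1/4·h[3] + 1/4·h[4] + 1/12·h[5]
  h[2] = 1 + 1/4·h[1] + 1/12·h[2] + 1/6·h[3] + 1/4·h[4] + 1/6·h[5]
  h[3] = 1 + 1/6·h[1] + 1/12·h[2] + 1/4·h[3] + 1/12·h[4] + 1/6·h[5]
  h[4] = 1 + 1/6·h[1] + 1/12·h[2] + 1/12·h[3] + 1/4·h[4] + 1/6·h[5]
  h[5] = 1 + 1/12·h[1] + 1/6·h[2] + 1/4·h[3] + 1/12·h[4] + 1/6·h[5]
Solving the 5×5 linear system over states ≠ 0 gives exactly h = [0, 52/9, 52/9, 44/9, 44/9, 44/9] (h[0] = 0 is the target).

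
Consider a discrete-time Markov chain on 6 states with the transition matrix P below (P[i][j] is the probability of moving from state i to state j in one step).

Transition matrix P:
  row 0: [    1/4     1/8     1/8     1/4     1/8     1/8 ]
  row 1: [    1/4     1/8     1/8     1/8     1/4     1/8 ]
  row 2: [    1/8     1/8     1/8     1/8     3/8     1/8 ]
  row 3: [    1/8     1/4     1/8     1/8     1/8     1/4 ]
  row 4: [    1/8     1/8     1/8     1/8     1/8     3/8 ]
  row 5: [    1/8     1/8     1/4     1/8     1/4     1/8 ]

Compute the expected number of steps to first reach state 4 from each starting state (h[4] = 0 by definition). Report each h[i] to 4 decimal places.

First-step conditioning: h[4] = 0; for i ≠ 4, h[i] = 1 + Σ_k P[i][k]·h[k].
  h[0] = 1 + 1/4·h[0] + 1/8·h[1] + 1/8·h[2] + 1/4·h[3] + 1/8·h[5]
  h[1] = 1 + 1/4·h[0] + 1/8·h[1] + 1/8·h[2] + 1/8·h[3] + 1/8·h[5]
  h[2] = 1 + 1/8·h[0] + 1/8·h[1] + 1/8·h[2] + 1/8·h[3] + 1/8·h[5]
  h[3] = 1 + 1/8·h[0] + 1/4·h[1] + 1/8·h[2] + 1/8·h[3] + 1/4·h[5]
  h[5] = 1 + 1/8·h[0] + 1/8·h[1] + 1/4·h[2] + 1/8·h[3] + 1/8·h[5]
Solving the 5×5 linear system over states ≠ 4 gives exactly h = [4744/937, 4169/937, 3576/937, 4600/937, 0, 4023/937] (h[4] = 0 is the target).

h = [5.0630, 4.4493, 3.8164, 4.9093, 0.0000, 4.2935]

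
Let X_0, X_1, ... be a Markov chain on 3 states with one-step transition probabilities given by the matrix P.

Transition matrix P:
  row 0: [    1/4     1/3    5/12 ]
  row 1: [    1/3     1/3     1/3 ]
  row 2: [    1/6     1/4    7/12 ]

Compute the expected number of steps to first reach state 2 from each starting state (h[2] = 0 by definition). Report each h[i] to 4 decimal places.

h = [2.5714, 2.7857, 0.0000]

First-step conditioning: h[2] = 0; for i ≠ 2, h[i] = 1 + Σ_k P[i][k]·h[k].
  h[0] = 1 + 1/4·h[0] + 1/3·h[1]
  h[1] = 1 + 1/3·h[0] + 1/3·h[1]
Solving the 2×2 linear system over states ≠ 2 gives exactly h = [18/7, 39/14, 0] (h[2] = 0 is the target).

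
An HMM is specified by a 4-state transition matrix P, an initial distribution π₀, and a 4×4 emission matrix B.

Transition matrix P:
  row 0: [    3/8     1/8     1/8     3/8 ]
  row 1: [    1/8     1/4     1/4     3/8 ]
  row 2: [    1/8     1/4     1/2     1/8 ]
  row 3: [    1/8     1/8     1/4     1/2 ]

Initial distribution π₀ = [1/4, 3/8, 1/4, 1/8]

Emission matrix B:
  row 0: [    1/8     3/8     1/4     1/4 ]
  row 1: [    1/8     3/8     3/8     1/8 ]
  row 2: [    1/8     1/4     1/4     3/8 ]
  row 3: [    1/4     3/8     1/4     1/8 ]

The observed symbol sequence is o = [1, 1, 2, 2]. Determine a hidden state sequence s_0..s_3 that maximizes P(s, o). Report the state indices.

t=0: δ = [9.375e-02, 1.406e-01, 6.250e-02, 4.688e-02]  (obs o_0=1)
t=1: δ = [1.318e-02, 1.318e-02, 8.789e-03, 1.978e-02]  ψ = [0, 1, 1, 1]  (obs o_1=1)
t=2: δ = [1.236e-03, 1.236e-03, 1.236e-03, 2.472e-03]  ψ = [0, 1, 3, 3]  (obs o_2=2)
t=3: δ = [1.159e-04, 1.159e-04, 1.545e-04, 3.090e-04]  ψ = [0, 1, 2, 3]  (obs o_3=2)
backtrack: best end state = 3; path = [1, 3, 3, 3]

path = [1, 3, 3, 3]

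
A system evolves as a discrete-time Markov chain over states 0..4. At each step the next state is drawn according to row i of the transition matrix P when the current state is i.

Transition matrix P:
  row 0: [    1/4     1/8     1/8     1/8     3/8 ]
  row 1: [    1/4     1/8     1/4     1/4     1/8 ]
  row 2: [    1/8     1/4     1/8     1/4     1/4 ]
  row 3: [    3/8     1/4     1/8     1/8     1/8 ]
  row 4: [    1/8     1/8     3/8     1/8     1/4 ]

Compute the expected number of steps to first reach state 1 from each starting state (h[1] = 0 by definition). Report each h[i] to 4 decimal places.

First-step conditioning: h[1] = 0; for i ≠ 1, h[i] = 1 + Σ_k P[i][k]·h[k].
  h[0] = 1 + 1/4·h[0] + 1/8·h[2] + 1/8·h[3] + 3/8·h[4]
  h[2] = 1 + 1/8·h[0] + 1/8·h[2] + 1/4·h[3] + 1/4·h[4]
  h[3] = 1 + 3/8·h[0] + 1/8·h[2] + 1/8·h[3] + 1/8·h[4]
  h[4] = 1 + 1/8·h[0] + 3/8·h[2] + 1/8·h[3] + 1/4·h[4]
Solving the 4×4 linear system over states ≠ 1 gives exactly h = [4768/801, 0, 4120/801, 4208/801, 4624/801] (h[1] = 0 is the target).

h = [5.9526, 0.0000, 5.1436, 5.2534, 5.7728]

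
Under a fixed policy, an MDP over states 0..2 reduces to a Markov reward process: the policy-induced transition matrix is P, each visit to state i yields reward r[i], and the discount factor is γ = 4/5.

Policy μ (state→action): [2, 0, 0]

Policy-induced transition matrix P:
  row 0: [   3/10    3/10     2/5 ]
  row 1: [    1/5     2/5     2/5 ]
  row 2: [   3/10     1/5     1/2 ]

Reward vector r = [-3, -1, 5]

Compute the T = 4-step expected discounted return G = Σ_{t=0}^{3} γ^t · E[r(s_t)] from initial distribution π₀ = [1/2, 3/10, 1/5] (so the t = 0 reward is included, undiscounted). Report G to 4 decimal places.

t=0: π = [0.5000, 0.3000, 0.2000], E[r] = -0.8000, γ^t·E[r] = -0.800000, running G = -0.800000
t=1: π = [0.2700, 0.3100, 0.4200], E[r] = 0.9800, γ^t·E[r] = 0.784000, running G = -0.016000
t=2: π = [0.2690, 0.2890, 0.4420], E[r] = 1.1140, γ^t·E[r] = 0.712960, running G = 0.696960
t=3: π = [0.2711, 0.2847, 0.4442], E[r] = 1.1230, γ^t·E[r] = 0.574976, running G = 1.271936

G = 1.2719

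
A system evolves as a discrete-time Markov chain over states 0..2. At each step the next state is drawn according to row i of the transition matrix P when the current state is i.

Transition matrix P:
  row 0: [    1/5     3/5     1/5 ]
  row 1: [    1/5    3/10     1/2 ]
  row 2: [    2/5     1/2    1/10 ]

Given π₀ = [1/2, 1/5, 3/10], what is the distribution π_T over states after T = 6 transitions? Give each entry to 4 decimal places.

π = [0.2603, 0.4384, 0.3013]

t=0: π = [0.5000, 0.2000, 0.3000]
t=1: π = [0.2600, 0.5100, 0.2300]
t=2: π = [0.2460, 0.4240, 0.3300]
t=3: π = [0.2660, 0.4398, 0.2942]
t=4: π = [0.2588, 0.4386, 0.3025]
t=5: π = [0.2605, 0.4382, 0.3013]
t=6: π = [0.2603, 0.4384, 0.3013]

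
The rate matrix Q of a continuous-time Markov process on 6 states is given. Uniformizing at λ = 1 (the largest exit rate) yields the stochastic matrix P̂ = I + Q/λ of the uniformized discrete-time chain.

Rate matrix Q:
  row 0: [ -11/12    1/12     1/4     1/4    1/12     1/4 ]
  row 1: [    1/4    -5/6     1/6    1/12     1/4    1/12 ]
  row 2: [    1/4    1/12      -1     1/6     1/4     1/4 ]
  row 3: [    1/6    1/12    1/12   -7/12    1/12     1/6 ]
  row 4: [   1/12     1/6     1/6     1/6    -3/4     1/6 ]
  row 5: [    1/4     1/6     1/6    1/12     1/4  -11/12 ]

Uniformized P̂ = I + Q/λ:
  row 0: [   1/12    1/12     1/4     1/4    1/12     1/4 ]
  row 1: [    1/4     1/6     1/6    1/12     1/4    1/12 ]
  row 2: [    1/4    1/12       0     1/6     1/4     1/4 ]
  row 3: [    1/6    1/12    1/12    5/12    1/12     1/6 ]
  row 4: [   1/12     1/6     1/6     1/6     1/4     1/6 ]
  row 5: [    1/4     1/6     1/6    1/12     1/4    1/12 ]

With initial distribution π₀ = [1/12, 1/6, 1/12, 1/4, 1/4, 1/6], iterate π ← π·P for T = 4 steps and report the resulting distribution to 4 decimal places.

π = [0.1727, 0.1232, 0.1403, 0.2090, 0.1864, 0.1685]

t=0: π = [0.0833, 0.1667, 0.0833, 0.2500, 0.2500, 0.1667]
t=1: π = [0.1736, 0.1319, 0.1389, 0.2083, 0.1944, 0.1528]
t=2: π = [0.1713, 0.1233, 0.1406, 0.2095, 0.1863, 0.1690]
t=3: π = [0.1729, 0.1232, 0.1400, 0.2090, 0.1865, 0.1683]
t=4: π = [0.1727, 0.1232, 0.1403, 0.2090, 0.1864, 0.1685]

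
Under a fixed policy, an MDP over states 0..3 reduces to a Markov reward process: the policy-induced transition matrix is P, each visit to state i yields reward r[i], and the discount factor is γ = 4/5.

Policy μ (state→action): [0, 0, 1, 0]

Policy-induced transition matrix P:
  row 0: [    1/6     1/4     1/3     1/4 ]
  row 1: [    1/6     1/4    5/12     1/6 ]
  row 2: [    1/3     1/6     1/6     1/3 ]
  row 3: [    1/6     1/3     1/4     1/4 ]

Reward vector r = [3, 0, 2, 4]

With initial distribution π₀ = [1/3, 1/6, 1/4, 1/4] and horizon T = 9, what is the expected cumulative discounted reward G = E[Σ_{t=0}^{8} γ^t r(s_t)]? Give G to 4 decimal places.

t=0: π = [0.3333, 0.1667, 0.2500, 0.2500], E[r] = 2.5000, γ^t·E[r] = 2.500000, running G = 2.500000
t=1: π = [0.2083, 0.2500, 0.2847, 0.2569], E[r] = 2.2222, γ^t·E[r] = 1.777778, running G = 4.277778
t=2: π = [0.2141, 0.2477, 0.2853, 0.2529], E[r] = 2.2245, γ^t·E[r] = 1.423704, running G = 5.701481
t=3: π = [0.2142, 0.2473, 0.2853, 0.2531], E[r] = 2.2259, γ^t·E[r] = 1.139654, running G = 6.841136
t=4: π = [0.2142, 0.2473, 0.2853, 0.2532], E[r] = 2.2259, γ^t·E[r] = 0.911743, running G = 7.752879
t=5: π = [0.2142, 0.2473, 0.2853, 0.2532], E[r] = 2.2259, γ^t·E[r] = 0.729382, running G = 8.482261
t=6: π = [0.2142, 0.2473, 0.2853, 0.2532], E[r] = 2.2259, γ^t·E[r] = 0.583506, running G = 9.065767
t=7: π = [0.2142, 0.2473, 0.2853, 0.2532], E[r] = 2.2259, γ^t·E[r] = 0.466805, running G = 9.532573
t=8: π = [0.2142, 0.2473, 0.2853, 0.2532], E[r] = 2.2259, γ^t·E[r] = 0.373444, running G = 9.906017

G = 9.9060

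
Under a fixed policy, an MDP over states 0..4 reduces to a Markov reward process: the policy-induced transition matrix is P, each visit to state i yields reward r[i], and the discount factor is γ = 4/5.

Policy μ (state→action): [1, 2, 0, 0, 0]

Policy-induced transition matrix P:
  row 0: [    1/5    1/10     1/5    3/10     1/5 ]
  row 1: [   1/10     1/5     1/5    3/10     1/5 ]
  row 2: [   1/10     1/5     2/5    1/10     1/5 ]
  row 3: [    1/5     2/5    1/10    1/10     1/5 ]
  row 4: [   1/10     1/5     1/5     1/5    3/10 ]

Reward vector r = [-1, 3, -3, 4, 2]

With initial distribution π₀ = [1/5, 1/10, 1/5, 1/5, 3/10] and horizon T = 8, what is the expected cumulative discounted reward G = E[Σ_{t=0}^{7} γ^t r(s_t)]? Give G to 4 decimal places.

t=0: π = [0.2000, 0.1000, 0.2000, 0.2000, 0.3000], E[r] = 0.9000, γ^t·E[r] = 0.900000, running G = 0.900000
t=1: π = [0.1400, 0.2200, 0.2200, 0.1900, 0.2300], E[r] = 1.0800, γ^t·E[r] = 0.864000, running G = 1.764000
t=2: π = [0.1330, 0.2240, 0.2250, 0.1950, 0.2230], E[r] = 1.0900, γ^t·E[r] = 0.697600, running G = 2.461600
t=3: π = [0.1328, 0.2257, 0.2255, 0.1937, 0.2223], E[r] = 1.0872, γ^t·E[r] = 0.556646, running G = 3.018246
t=4: π = [0.1327, 0.2255, 0.2257, 0.1939, 0.2222], E[r] = 1.0867, γ^t·E[r] = 0.445121, running G = 3.463367
t=5: π = [0.1327, 0.2255, 0.2258, 0.1938, 0.2222], E[r] = 1.0865, γ^t·E[r] = 0.356015, running G = 3.819382
t=6: π = [0.1327, 0.2255, 0.2258, 0.1939, 0.2222], E[r] = 1.0864, γ^t·E[r] = 0.284803, running G = 4.104185
t=7: π = [0.1327, 0.2255, 0.2258, 0.1939, 0.2222], E[r] = 1.0864, γ^t·E[r] = 0.227839, running G = 4.332025

G = 4.3320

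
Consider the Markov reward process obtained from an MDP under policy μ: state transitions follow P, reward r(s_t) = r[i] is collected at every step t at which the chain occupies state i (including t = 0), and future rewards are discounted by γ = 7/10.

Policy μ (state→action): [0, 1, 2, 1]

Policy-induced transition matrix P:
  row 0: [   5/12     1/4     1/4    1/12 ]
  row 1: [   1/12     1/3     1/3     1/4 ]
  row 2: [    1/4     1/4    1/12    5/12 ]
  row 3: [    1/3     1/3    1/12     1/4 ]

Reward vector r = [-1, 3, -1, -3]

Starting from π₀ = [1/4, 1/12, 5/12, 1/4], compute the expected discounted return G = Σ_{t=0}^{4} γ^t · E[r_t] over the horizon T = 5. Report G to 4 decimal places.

t=0: π = [0.2500, 0.0833, 0.4167, 0.2500], E[r] = -1.1667, γ^t·E[r] = -1.166667, running G = -1.166667
t=1: π = [0.2986, 0.2778, 0.1458, 0.2778], E[r] = -0.4444, γ^t·E[r] = -0.311111, running G = -1.477778
t=2: π = [0.2766, 0.2963, 0.2025, 0.2245], E[r] = -0.2639, γ^t·E[r] = -0.129306, running G = -1.607083
t=3: π = [0.2654, 0.2934, 0.2035, 0.2377], E[r] = -0.3017, γ^t·E[r] = -0.103482, running G = -1.710566
t=4: π = [0.2651, 0.2943, 0.2009, 0.2397], E[r] = -0.3023, γ^t·E[r] = -0.072592, running G = -1.783158

G = -1.7832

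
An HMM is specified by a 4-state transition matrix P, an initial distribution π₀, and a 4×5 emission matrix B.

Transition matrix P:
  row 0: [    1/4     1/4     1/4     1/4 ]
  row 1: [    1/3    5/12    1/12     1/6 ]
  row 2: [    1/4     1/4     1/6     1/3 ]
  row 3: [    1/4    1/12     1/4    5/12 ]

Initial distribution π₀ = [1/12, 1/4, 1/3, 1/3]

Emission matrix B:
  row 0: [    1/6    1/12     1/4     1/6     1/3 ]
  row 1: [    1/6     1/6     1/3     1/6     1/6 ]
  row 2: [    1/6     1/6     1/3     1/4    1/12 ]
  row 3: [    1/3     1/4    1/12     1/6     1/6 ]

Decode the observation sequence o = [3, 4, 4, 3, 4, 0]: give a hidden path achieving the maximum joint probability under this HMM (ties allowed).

path = [2, 0, 0, 2, 3, 3]

t=0: δ = [1.389e-02, 4.167e-02, 8.333e-02, 5.556e-02]  (obs o_0=3)
t=1: δ = [6.944e-03, 3.472e-03, 1.157e-03, 4.630e-03]  ψ = [2, 2, 2, 2]  (obs o_1=4)
t=2: δ = [5.787e-04, 2.894e-04, 1.447e-04, 3.215e-04]  ψ = [0, 0, 0, 3]  (obs o_2=4)
t=3: δ = [2.411e-05, 2.411e-05, 3.617e-05, 2.411e-05]  ψ = [0, 0, 0, 0]  (obs o_3=3)
t=4: δ = [3.014e-06, 1.674e-06, 5.023e-07, 2.009e-06]  ψ = [2, 1, 0, 2]  (obs o_4=4)
t=5: δ = [1.256e-07, 1.256e-07, 1.256e-07, 2.791e-07]  ψ = [0, 0, 0, 3]  (obs o_5=0)
backtrack: best end state = 3; path = [2, 0, 0, 2, 3, 3]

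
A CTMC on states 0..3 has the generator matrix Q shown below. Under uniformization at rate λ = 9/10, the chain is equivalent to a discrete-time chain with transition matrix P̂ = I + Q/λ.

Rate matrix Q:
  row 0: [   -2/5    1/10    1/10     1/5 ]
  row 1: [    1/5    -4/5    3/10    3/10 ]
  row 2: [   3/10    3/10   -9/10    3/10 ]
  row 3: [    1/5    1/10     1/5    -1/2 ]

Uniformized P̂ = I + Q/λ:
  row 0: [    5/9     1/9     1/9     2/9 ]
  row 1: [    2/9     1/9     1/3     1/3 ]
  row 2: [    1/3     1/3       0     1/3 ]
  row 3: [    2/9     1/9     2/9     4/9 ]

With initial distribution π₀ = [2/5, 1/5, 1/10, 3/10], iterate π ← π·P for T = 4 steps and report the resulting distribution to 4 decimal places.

π = [0.3608, 0.1475, 0.1620, 0.3298]

t=0: π = [0.4000, 0.2000, 0.1000, 0.3000]
t=1: π = [0.3667, 0.1333, 0.1778, 0.3222]
t=2: π = [0.3642, 0.1506, 0.1568, 0.3284]
t=3: π = [0.3610, 0.1460, 0.1636, 0.3294]
t=4: π = [0.3608, 0.1475, 0.1620, 0.3298]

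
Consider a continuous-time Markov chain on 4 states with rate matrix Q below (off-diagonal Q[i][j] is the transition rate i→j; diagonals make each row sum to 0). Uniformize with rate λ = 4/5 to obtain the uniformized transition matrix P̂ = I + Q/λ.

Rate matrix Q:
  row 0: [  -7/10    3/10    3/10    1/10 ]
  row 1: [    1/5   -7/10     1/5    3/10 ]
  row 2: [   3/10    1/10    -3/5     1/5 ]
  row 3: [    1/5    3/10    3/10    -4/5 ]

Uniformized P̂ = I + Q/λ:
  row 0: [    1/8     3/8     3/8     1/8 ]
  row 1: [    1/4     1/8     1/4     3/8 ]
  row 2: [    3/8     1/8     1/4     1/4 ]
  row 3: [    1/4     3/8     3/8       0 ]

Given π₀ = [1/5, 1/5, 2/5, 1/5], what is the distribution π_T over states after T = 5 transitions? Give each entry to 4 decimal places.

t=0: π = [0.2000, 0.2000, 0.4000, 0.2000]
t=1: π = [0.2750, 0.2250, 0.3000, 0.2000]
t=2: π = [0.2531, 0.2438, 0.3094, 0.1938]
t=3: π = [0.2570, 0.2367, 0.3059, 0.2004]
t=4: π = [0.2561, 0.2394, 0.3072, 0.1974]
t=5: π = [0.2564, 0.2384, 0.3067, 0.1986]

π = [0.2564, 0.2384, 0.3067, 0.1986]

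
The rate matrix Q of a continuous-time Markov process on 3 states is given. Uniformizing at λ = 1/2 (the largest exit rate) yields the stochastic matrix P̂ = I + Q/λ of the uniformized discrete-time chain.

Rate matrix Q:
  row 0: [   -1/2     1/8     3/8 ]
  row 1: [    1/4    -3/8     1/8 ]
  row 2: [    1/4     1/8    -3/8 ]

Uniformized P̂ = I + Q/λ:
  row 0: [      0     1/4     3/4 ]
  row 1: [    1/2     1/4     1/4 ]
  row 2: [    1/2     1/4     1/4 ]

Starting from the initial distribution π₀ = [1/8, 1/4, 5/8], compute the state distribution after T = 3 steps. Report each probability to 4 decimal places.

t=0: π = [0.1250, 0.2500, 0.6250]
t=1: π = [0.4375, 0.2500, 0.3125]
t=2: π = [0.2813, 0.2500, 0.4688]
t=3: π = [0.3594, 0.2500, 0.3906]

π = [0.3594, 0.2500, 0.3906]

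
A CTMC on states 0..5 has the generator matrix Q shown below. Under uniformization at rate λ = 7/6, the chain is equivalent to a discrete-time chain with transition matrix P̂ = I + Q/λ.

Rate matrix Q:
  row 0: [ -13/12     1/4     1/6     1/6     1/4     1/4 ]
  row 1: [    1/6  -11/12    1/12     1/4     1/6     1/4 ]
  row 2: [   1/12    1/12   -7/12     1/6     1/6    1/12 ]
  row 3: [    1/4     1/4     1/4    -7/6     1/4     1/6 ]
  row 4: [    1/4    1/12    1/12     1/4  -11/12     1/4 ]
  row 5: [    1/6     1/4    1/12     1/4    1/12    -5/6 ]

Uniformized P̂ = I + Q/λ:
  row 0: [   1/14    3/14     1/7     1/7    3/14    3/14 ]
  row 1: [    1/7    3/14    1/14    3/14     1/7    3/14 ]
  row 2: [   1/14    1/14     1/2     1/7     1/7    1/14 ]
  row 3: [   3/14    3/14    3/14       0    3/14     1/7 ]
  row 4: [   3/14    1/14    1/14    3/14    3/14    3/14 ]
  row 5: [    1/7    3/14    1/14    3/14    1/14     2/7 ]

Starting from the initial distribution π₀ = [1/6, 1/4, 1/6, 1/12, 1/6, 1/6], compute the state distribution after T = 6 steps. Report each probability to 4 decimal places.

π = [0.1425, 0.1651, 0.1820, 0.1574, 0.1622, 0.1907]

t=0: π = [0.1667, 0.2500, 0.1667, 0.0833, 0.1667, 0.1667]
t=1: π = [0.1369, 0.1667, 0.1667, 0.1726, 0.1607, 0.1964]
t=2: π = [0.1450, 0.1675, 0.1773, 0.1556, 0.1624, 0.1922]
t=3: π = [0.1426, 0.1658, 0.1800, 0.1579, 0.1622, 0.1916]
t=4: π = [0.1427, 0.1654, 0.1813, 0.1574, 0.1622, 0.1910]
t=5: π = [0.1425, 0.1652, 0.1818, 0.1574, 0.1622, 0.1908]
t=6: π = [0.1425, 0.1651, 0.1820, 0.1574, 0.1622, 0.1907]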